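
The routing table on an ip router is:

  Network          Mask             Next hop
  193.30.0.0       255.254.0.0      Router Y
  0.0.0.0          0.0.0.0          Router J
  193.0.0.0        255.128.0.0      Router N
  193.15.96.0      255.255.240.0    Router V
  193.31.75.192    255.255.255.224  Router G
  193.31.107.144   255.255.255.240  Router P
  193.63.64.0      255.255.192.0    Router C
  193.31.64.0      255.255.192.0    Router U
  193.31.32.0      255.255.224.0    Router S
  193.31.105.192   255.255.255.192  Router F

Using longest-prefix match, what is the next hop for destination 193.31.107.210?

Routes whose prefix contains 193.31.107.210:
  0.0.0.0/0 (default, matches everything) -> Router J
  193.0.0.0/9 (193.0.0.0 - 193.127.255.255) -> Router N
  193.30.0.0/15 (193.30.0.0 - 193.31.255.255) -> Router Y
  193.31.64.0/18 (193.31.64.0 - 193.31.127.255) -> Router U
More-specific entries that do NOT match:
  193.31.107.144/28 (193.31.107.144 - 193.31.107.159) does not contain 193.31.107.210
  193.31.75.192/27 (193.31.75.192 - 193.31.75.223) does not contain 193.31.107.210
  193.31.105.192/26 (193.31.105.192 - 193.31.105.255) does not contain 193.31.107.210
  193.15.96.0/20 (193.15.96.0 - 193.15.111.255) does not contain 193.31.107.210
  193.31.32.0/19 (193.31.32.0 - 193.31.63.255) does not contain 193.31.107.210
Longest matching prefix is /18 -> next hop Router U.

Router U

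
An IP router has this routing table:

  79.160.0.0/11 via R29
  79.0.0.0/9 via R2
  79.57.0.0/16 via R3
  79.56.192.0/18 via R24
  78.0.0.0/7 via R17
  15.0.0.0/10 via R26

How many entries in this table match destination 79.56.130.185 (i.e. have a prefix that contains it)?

Prefixes containing 79.56.130.185:
  78.0.0.0/7 (78.0.0.0 - 79.255.255.255)
  79.0.0.0/9 (79.0.0.0 - 79.127.255.255)
Total matching entries: 2.

2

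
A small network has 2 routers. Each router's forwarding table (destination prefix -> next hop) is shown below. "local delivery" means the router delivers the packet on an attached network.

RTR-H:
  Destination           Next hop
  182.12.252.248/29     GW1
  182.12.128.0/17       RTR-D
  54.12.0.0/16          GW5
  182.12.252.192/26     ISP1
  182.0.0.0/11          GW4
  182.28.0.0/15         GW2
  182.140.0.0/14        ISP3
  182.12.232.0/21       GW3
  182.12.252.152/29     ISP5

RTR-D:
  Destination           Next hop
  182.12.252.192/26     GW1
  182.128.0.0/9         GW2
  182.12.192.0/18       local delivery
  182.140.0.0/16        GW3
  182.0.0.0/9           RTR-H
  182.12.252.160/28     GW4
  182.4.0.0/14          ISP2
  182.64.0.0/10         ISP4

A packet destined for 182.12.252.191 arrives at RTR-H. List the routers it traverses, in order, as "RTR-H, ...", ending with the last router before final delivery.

At RTR-H: longest match for 182.12.252.191 is 182.12.128.0/17 -> RTR-D
At RTR-D: longest match for 182.12.252.191 is 182.12.192.0/18 -> local delivery

RTR-H, RTR-D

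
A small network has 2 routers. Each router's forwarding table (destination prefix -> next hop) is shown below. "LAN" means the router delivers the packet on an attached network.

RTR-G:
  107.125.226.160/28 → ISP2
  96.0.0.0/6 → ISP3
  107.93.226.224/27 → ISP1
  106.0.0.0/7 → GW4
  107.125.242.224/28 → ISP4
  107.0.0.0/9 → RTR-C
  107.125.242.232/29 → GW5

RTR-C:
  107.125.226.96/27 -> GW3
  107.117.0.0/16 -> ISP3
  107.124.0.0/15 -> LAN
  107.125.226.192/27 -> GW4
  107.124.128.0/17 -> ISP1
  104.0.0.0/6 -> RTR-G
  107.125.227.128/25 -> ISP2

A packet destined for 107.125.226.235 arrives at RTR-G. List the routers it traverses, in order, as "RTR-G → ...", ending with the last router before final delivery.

At RTR-G: longest match for 107.125.226.235 is 107.0.0.0/9 -> RTR-C
At RTR-C: longest match for 107.125.226.235 is 107.124.0.0/15 -> LAN

RTR-G → RTR-C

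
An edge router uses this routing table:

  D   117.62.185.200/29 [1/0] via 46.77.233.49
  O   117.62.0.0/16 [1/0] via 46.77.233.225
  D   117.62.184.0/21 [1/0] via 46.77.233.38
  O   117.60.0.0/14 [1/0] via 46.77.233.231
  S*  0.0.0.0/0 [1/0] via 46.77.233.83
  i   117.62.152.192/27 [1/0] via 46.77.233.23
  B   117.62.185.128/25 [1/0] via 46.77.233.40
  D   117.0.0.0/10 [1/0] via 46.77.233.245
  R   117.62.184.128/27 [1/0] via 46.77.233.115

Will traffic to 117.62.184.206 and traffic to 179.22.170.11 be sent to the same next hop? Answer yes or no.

no

117.62.184.206: longest match 117.62.184.0/21 -> 46.77.233.38
179.22.170.11: longest match 0.0.0.0/0 -> 46.77.233.83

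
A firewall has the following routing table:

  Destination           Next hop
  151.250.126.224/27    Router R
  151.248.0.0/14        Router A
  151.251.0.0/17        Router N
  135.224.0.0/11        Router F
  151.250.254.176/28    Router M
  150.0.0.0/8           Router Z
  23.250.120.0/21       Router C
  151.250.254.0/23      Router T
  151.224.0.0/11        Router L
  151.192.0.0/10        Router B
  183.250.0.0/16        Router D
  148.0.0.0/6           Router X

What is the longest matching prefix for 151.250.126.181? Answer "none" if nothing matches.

151.248.0.0/14

Entries matching 151.250.126.181:
  148.0.0.0/6 (148.0.0.0 - 151.255.255.255)
  151.192.0.0/10 (151.192.0.0 - 151.255.255.255)
  151.224.0.0/11 (151.224.0.0 - 151.255.255.255)
  151.248.0.0/14 (151.248.0.0 - 151.251.255.255)
Most specific is 151.248.0.0/14.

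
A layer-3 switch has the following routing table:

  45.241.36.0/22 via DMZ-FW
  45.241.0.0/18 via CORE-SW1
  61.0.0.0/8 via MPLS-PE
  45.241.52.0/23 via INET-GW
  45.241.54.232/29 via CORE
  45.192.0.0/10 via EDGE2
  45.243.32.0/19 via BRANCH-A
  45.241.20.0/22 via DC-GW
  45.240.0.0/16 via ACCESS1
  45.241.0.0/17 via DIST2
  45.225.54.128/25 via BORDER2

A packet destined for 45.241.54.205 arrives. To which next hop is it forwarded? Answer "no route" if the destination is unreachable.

CORE-SW1

Routes whose prefix contains 45.241.54.205:
  45.192.0.0/10 (45.192.0.0 - 45.255.255.255) -> EDGE2
  45.241.0.0/17 (45.241.0.0 - 45.241.127.255) -> DIST2
  45.241.0.0/18 (45.241.0.0 - 45.241.63.255) -> CORE-SW1
More-specific entries that do NOT match:
  45.241.54.232/29 (45.241.54.232 - 45.241.54.239) does not contain 45.241.54.205
  45.225.54.128/25 (45.225.54.128 - 45.225.54.255) does not contain 45.241.54.205
  45.241.52.0/23 (45.241.52.0 - 45.241.53.255) does not contain 45.241.54.205
  45.241.36.0/22 (45.241.36.0 - 45.241.39.255) does not contain 45.241.54.205
  45.241.20.0/22 (45.241.20.0 - 45.241.23.255) does not contain 45.241.54.205
  45.243.32.0/19 (45.243.32.0 - 45.243.63.255) does not contain 45.241.54.205
Longest matching prefix is /18 -> next hop CORE-SW1.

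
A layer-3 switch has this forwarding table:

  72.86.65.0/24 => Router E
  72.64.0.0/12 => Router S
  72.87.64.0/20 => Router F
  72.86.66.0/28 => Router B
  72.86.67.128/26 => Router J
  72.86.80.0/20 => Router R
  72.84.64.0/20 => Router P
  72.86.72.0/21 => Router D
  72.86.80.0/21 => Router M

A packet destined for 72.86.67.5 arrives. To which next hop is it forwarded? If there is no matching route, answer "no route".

no route

No entry's prefix contains 72.86.67.5; there is no default route.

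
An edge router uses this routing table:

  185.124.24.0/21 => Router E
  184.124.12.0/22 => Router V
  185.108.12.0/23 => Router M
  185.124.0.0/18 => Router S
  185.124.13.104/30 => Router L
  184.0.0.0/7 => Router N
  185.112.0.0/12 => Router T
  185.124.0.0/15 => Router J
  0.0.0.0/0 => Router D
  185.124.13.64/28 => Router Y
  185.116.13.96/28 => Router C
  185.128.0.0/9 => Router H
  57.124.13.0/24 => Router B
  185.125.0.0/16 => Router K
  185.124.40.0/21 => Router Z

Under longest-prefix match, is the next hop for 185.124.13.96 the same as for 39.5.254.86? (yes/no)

no

185.124.13.96: longest match 185.124.0.0/18 -> Router S
39.5.254.86: longest match 0.0.0.0/0 -> Router D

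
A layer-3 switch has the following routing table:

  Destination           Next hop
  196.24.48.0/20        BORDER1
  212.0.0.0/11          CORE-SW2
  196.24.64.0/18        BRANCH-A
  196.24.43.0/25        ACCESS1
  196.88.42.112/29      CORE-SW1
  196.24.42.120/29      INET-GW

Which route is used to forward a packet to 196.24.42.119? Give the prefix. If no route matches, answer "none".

196.24.42.119 is outside every listed prefix and there is no default route.

none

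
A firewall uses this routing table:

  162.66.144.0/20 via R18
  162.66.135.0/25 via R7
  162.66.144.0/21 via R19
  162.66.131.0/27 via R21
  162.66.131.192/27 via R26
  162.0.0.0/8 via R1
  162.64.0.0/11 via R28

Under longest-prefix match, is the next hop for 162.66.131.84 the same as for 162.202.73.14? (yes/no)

162.66.131.84: longest match 162.64.0.0/11 -> R28
162.202.73.14: longest match 162.0.0.0/8 -> R1

no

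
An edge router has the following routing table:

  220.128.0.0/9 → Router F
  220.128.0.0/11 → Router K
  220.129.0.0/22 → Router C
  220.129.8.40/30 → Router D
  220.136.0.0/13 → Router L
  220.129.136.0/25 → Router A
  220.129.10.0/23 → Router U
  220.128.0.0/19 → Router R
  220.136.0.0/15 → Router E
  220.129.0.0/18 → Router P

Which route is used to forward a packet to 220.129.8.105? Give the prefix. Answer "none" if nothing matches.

Entries matching 220.129.8.105:
  220.128.0.0/9 (220.128.0.0 - 220.255.255.255)
  220.128.0.0/11 (220.128.0.0 - 220.159.255.255)
  220.129.0.0/18 (220.129.0.0 - 220.129.63.255)
Most specific is 220.129.0.0/18.

220.129.0.0/18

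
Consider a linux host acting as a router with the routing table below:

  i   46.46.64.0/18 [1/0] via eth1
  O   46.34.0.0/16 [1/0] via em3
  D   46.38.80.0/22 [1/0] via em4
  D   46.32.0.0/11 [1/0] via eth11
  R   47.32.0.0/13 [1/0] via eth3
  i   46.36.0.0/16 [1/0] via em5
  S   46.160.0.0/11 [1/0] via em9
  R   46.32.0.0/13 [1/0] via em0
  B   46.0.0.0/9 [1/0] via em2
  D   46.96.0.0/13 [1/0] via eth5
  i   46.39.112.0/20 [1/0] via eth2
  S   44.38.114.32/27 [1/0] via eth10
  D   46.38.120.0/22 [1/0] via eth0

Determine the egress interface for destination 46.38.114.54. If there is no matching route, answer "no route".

em0

Routes whose prefix contains 46.38.114.54:
  46.0.0.0/9 (46.0.0.0 - 46.127.255.255) -> em2
  46.32.0.0/11 (46.32.0.0 - 46.63.255.255) -> eth11
  46.32.0.0/13 (46.32.0.0 - 46.39.255.255) -> em0
More-specific entries that do NOT match:
  44.38.114.32/27 (44.38.114.32 - 44.38.114.63) does not contain 46.38.114.54
  46.38.80.0/22 (46.38.80.0 - 46.38.83.255) does not contain 46.38.114.54
  46.38.120.0/22 (46.38.120.0 - 46.38.123.255) does not contain 46.38.114.54
  46.39.112.0/20 (46.39.112.0 - 46.39.127.255) does not contain 46.38.114.54
  46.46.64.0/18 (46.46.64.0 - 46.46.127.255) does not contain 46.38.114.54
  46.34.0.0/16 (46.34.0.0 - 46.34.255.255) does not contain 46.38.114.54
  46.36.0.0/16 (46.36.0.0 - 46.36.255.255) does not contain 46.38.114.54
Longest matching prefix is /13 -> interface em0.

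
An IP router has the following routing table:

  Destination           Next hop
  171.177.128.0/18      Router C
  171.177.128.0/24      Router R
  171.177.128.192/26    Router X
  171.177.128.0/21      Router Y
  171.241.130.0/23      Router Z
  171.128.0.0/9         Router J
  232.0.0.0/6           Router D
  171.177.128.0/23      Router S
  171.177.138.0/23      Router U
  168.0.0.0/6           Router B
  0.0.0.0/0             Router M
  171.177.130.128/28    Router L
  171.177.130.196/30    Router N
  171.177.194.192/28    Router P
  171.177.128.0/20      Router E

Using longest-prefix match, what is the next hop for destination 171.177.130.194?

Routes whose prefix contains 171.177.130.194:
  0.0.0.0/0 (default, matches everything) -> Router M
  168.0.0.0/6 (168.0.0.0 - 171.255.255.255) -> Router B
  171.128.0.0/9 (171.128.0.0 - 171.255.255.255) -> Router J
  171.177.128.0/18 (171.177.128.0 - 171.177.191.255) -> Router C
  171.177.128.0/20 (171.177.128.0 - 171.177.143.255) -> Router E
  171.177.128.0/21 (171.177.128.0 - 171.177.135.255) -> Router Y
More-specific entries that do NOT match:
  171.177.130.196/30 (171.177.130.196 - 171.177.130.199) does not contain 171.177.130.194
  171.177.130.128/28 (171.177.130.128 - 171.177.130.143) does not contain 171.177.130.194
  171.177.194.192/28 (171.177.194.192 - 171.177.194.207) does not contain 171.177.130.194
  171.177.128.192/26 (171.177.128.192 - 171.177.128.255) does not contain 171.177.130.194
  171.177.128.0/24 (171.177.128.0 - 171.177.128.255) does not contain 171.177.130.194
  171.241.130.0/23 (171.241.130.0 - 171.241.131.255) does not contain 171.177.130.194
  171.177.128.0/23 (171.177.128.0 - 171.177.129.255) does not contain 171.177.130.194
  171.177.138.0/23 (171.177.138.0 - 171.177.139.255) does not contain 171.177.130.194
Longest matching prefix is /21 -> next hop Router Y.

Router Y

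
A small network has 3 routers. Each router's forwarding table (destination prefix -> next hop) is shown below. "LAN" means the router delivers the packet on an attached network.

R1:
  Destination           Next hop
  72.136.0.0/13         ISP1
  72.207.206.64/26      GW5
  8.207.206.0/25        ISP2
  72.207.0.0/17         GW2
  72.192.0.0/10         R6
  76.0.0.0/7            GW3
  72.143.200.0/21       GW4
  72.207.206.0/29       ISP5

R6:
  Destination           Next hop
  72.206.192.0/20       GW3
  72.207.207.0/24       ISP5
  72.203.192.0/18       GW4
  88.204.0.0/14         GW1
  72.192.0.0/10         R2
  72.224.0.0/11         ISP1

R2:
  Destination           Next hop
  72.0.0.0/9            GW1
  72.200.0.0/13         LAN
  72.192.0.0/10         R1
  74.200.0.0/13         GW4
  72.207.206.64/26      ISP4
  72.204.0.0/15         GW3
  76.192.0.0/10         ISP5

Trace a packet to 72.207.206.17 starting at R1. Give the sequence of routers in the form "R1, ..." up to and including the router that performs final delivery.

R1, R6, R2

At R1: longest match for 72.207.206.17 is 72.192.0.0/10 -> R6
At R6: longest match for 72.207.206.17 is 72.192.0.0/10 -> R2
At R2: longest match for 72.207.206.17 is 72.200.0.0/13 -> LAN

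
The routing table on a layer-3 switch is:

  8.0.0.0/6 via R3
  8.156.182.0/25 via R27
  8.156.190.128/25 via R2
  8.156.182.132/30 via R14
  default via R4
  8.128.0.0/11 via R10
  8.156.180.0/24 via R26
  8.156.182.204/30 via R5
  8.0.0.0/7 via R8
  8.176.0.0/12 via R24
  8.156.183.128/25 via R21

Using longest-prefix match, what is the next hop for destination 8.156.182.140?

R10

Routes whose prefix contains 8.156.182.140:
  0.0.0.0/0 (default, matches everything) -> R4
  8.0.0.0/6 (8.0.0.0 - 11.255.255.255) -> R3
  8.0.0.0/7 (8.0.0.0 - 9.255.255.255) -> R8
  8.128.0.0/11 (8.128.0.0 - 8.159.255.255) -> R10
More-specific entries that do NOT match:
  8.156.182.132/30 (8.156.182.132 - 8.156.182.135) does not contain 8.156.182.140
  8.156.182.204/30 (8.156.182.204 - 8.156.182.207) does not contain 8.156.182.140
  8.156.182.0/25 (8.156.182.0 - 8.156.182.127) does not contain 8.156.182.140
  8.156.190.128/25 (8.156.190.128 - 8.156.190.255) does not contain 8.156.182.140
  8.156.183.128/25 (8.156.183.128 - 8.156.183.255) does not contain 8.156.182.140
  8.156.180.0/24 (8.156.180.0 - 8.156.180.255) does not contain 8.156.182.140
  8.176.0.0/12 (8.176.0.0 - 8.191.255.255) does not contain 8.156.182.140
Longest matching prefix is /11 -> next hop R10.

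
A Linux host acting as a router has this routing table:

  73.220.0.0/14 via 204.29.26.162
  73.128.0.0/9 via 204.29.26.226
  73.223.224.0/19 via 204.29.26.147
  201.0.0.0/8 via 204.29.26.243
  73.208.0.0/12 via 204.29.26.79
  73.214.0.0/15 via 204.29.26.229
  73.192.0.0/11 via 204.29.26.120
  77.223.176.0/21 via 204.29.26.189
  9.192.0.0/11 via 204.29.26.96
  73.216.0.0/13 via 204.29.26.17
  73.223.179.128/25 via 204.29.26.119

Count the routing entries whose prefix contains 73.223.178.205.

Prefixes containing 73.223.178.205:
  73.128.0.0/9 (73.128.0.0 - 73.255.255.255)
  73.192.0.0/11 (73.192.0.0 - 73.223.255.255)
  73.208.0.0/12 (73.208.0.0 - 73.223.255.255)
  73.216.0.0/13 (73.216.0.0 - 73.223.255.255)
  73.220.0.0/14 (73.220.0.0 - 73.223.255.255)
Total matching entries: 5.

5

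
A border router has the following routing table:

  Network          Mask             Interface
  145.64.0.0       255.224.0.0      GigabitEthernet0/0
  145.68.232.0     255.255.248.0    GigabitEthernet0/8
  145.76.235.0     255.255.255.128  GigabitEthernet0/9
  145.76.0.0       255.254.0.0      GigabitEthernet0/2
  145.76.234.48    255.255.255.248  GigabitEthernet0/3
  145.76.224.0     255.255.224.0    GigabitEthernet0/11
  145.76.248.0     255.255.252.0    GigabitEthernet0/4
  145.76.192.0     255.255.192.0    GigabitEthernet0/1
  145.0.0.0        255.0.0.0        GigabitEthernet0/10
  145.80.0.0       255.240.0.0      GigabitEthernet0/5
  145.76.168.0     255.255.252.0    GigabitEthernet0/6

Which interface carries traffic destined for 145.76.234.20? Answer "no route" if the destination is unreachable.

GigabitEthernet0/11

Routes whose prefix contains 145.76.234.20:
  145.0.0.0/8 (145.0.0.0 - 145.255.255.255) -> GigabitEthernet0/10
  145.64.0.0/11 (145.64.0.0 - 145.95.255.255) -> GigabitEthernet0/0
  145.76.0.0/15 (145.76.0.0 - 145.77.255.255) -> GigabitEthernet0/2
  145.76.192.0/18 (145.76.192.0 - 145.76.255.255) -> GigabitEthernet0/1
  145.76.224.0/19 (145.76.224.0 - 145.76.255.255) -> GigabitEthernet0/11
More-specific entries that do NOT match:
  145.76.234.48/29 (145.76.234.48 - 145.76.234.55) does not contain 145.76.234.20
  145.76.235.0/25 (145.76.235.0 - 145.76.235.127) does not contain 145.76.234.20
  145.76.248.0/22 (145.76.248.0 - 145.76.251.255) does not contain 145.76.234.20
  145.76.168.0/22 (145.76.168.0 - 145.76.171.255) does not contain 145.76.234.20
  145.68.232.0/21 (145.68.232.0 - 145.68.239.255) does not contain 145.76.234.20
Longest matching prefix is /19 -> interface GigabitEthernet0/11.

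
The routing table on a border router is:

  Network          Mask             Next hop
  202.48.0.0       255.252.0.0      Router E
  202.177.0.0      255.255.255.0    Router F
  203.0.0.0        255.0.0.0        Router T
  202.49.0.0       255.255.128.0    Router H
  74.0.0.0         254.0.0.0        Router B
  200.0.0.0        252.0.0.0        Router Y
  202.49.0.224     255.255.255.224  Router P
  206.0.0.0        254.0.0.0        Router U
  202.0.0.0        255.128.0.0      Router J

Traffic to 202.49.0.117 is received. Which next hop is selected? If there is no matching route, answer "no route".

Routes whose prefix contains 202.49.0.117:
  200.0.0.0/6 (200.0.0.0 - 203.255.255.255) -> Router Y
  202.0.0.0/9 (202.0.0.0 - 202.127.255.255) -> Router J
  202.48.0.0/14 (202.48.0.0 - 202.51.255.255) -> Router E
  202.49.0.0/17 (202.49.0.0 - 202.49.127.255) -> Router H
More-specific entries that do NOT match:
  202.49.0.224/27 (202.49.0.224 - 202.49.0.255) does not contain 202.49.0.117
  202.177.0.0/24 (202.177.0.0 - 202.177.0.255) does not contain 202.49.0.117
Longest matching prefix is /17 -> next hop Router H.

Router H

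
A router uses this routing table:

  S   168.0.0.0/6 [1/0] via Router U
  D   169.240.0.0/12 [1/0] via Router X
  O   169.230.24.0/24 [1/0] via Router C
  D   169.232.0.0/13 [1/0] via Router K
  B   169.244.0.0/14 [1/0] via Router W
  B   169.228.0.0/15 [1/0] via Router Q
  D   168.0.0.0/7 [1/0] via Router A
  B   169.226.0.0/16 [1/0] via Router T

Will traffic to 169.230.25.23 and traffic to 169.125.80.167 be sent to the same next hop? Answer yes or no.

yes

169.230.25.23: longest match 168.0.0.0/7 -> Router A
169.125.80.167: longest match 168.0.0.0/7 -> Router A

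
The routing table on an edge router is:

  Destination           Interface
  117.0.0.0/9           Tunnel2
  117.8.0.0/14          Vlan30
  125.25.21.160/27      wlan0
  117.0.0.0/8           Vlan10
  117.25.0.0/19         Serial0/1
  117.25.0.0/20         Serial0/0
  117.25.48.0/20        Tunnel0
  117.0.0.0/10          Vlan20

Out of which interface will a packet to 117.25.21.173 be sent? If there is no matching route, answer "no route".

Routes whose prefix contains 117.25.21.173:
  117.0.0.0/8 (117.0.0.0 - 117.255.255.255) -> Vlan10
  117.0.0.0/9 (117.0.0.0 - 117.127.255.255) -> Tunnel2
  117.0.0.0/10 (117.0.0.0 - 117.63.255.255) -> Vlan20
  117.25.0.0/19 (117.25.0.0 - 117.25.31.255) -> Serial0/1
More-specific entries that do NOT match:
  125.25.21.160/27 (125.25.21.160 - 125.25.21.191) does not contain 117.25.21.173
  117.25.0.0/20 (117.25.0.0 - 117.25.15.255) does not contain 117.25.21.173
  117.25.48.0/20 (117.25.48.0 - 117.25.63.255) does not contain 117.25.21.173
Longest matching prefix is /19 -> interface Serial0/1.

Serial0/1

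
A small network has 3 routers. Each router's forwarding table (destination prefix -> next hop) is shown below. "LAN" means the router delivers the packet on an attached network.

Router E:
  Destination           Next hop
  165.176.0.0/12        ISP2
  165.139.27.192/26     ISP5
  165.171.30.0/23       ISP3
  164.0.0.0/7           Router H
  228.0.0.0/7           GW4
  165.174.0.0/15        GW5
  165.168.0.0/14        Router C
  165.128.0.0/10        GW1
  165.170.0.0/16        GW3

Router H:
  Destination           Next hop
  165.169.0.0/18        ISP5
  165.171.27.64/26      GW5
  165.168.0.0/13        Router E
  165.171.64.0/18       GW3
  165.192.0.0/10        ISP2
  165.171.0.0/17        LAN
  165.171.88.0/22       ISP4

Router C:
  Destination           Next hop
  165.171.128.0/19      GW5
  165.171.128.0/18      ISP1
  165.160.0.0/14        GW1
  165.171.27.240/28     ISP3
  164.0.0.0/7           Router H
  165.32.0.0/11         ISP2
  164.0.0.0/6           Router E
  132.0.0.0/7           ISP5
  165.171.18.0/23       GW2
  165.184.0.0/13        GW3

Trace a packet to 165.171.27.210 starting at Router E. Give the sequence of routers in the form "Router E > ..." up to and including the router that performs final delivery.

Router E > Router C > Router H

At Router E: longest match for 165.171.27.210 is 165.168.0.0/14 -> Router C
At Router C: longest match for 165.171.27.210 is 164.0.0.0/7 -> Router H
At Router H: longest match for 165.171.27.210 is 165.171.0.0/17 -> LAN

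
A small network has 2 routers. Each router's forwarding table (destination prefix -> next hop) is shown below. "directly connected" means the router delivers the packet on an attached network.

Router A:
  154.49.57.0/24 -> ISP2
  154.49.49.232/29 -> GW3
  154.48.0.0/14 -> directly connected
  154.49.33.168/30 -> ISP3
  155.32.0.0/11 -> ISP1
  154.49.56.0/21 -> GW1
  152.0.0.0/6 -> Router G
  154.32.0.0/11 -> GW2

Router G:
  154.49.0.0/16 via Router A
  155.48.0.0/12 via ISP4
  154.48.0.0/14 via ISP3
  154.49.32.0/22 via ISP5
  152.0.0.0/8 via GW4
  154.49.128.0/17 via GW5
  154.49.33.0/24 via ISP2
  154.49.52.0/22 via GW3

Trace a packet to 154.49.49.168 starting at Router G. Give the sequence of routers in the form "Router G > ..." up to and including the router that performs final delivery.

At Router G: longest match for 154.49.49.168 is 154.49.0.0/16 -> Router A
At Router A: longest match for 154.49.49.168 is 154.48.0.0/14 -> directly connected

Router G > Router A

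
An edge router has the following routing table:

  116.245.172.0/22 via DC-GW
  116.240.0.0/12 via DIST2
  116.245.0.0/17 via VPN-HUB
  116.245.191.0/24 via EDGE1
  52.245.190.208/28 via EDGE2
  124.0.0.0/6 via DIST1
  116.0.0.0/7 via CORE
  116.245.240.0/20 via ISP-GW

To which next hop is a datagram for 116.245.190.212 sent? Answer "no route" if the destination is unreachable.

DIST2

Routes whose prefix contains 116.245.190.212:
  116.0.0.0/7 (116.0.0.0 - 117.255.255.255) -> CORE
  116.240.0.0/12 (116.240.0.0 - 116.255.255.255) -> DIST2
More-specific entries that do NOT match:
  52.245.190.208/28 (52.245.190.208 - 52.245.190.223) does not contain 116.245.190.212
  116.245.191.0/24 (116.245.191.0 - 116.245.191.255) does not contain 116.245.190.212
  116.245.172.0/22 (116.245.172.0 - 116.245.175.255) does not contain 116.245.190.212
  116.245.240.0/20 (116.245.240.0 - 116.245.255.255) does not contain 116.245.190.212
  116.245.0.0/17 (116.245.0.0 - 116.245.127.255) does not contain 116.245.190.212
Longest matching prefix is /12 -> next hop DIST2.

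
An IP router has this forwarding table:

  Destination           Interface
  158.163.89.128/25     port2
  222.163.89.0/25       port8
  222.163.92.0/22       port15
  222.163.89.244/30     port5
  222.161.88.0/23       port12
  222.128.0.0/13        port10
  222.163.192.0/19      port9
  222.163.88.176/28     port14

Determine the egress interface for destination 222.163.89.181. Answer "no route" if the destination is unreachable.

no route

No entry's prefix contains 222.163.89.181; there is no default route.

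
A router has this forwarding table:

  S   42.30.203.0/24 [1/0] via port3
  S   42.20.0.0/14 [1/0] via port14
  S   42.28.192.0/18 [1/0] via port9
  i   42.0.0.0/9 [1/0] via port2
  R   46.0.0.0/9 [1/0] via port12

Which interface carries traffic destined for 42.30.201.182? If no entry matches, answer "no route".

port2

Routes whose prefix contains 42.30.201.182:
  42.0.0.0/9 (42.0.0.0 - 42.127.255.255) -> port2
More-specific entries that do NOT match:
  42.30.203.0/24 (42.30.203.0 - 42.30.203.255) does not contain 42.30.201.182
  42.28.192.0/18 (42.28.192.0 - 42.28.255.255) does not contain 42.30.201.182
  42.20.0.0/14 (42.20.0.0 - 42.23.255.255) does not contain 42.30.201.182
Longest matching prefix is /9 -> interface port2.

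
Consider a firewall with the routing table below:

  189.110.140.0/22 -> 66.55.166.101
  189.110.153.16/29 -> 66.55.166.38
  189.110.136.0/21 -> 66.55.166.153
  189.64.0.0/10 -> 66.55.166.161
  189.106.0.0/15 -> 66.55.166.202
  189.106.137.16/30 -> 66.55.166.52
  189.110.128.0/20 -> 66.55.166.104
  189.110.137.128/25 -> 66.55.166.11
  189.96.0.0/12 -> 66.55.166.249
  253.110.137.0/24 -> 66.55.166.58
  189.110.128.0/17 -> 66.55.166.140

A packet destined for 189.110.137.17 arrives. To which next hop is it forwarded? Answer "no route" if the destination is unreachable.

66.55.166.153

Routes whose prefix contains 189.110.137.17:
  189.64.0.0/10 (189.64.0.0 - 189.127.255.255) -> 66.55.166.161
  189.96.0.0/12 (189.96.0.0 - 189.111.255.255) -> 66.55.166.249
  189.110.128.0/17 (189.110.128.0 - 189.110.255.255) -> 66.55.166.140
  189.110.128.0/20 (189.110.128.0 - 189.110.143.255) -> 66.55.166.104
  189.110.136.0/21 (189.110.136.0 - 189.110.143.255) -> 66.55.166.153
More-specific entries that do NOT match:
  189.106.137.16/30 (189.106.137.16 - 189.106.137.19) does not contain 189.110.137.17
  189.110.153.16/29 (189.110.153.16 - 189.110.153.23) does not contain 189.110.137.17
  189.110.137.128/25 (189.110.137.128 - 189.110.137.255) does not contain 189.110.137.17
  253.110.137.0/24 (253.110.137.0 - 253.110.137.255) does not contain 189.110.137.17
  189.110.140.0/22 (189.110.140.0 - 189.110.143.255) does not contain 189.110.137.17
Longest matching prefix is /21 -> next hop 66.55.166.153.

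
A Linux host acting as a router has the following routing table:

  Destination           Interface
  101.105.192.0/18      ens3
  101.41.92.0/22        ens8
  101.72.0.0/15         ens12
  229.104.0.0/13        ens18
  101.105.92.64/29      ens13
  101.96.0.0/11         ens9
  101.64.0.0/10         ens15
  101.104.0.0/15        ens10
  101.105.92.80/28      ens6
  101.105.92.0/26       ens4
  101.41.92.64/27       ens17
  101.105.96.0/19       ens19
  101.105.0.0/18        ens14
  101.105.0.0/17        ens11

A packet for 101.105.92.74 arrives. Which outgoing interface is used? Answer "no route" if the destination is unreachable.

ens11

Routes whose prefix contains 101.105.92.74:
  101.64.0.0/10 (101.64.0.0 - 101.127.255.255) -> ens15
  101.96.0.0/11 (101.96.0.0 - 101.127.255.255) -> ens9
  101.104.0.0/15 (101.104.0.0 - 101.105.255.255) -> ens10
  101.105.0.0/17 (101.105.0.0 - 101.105.127.255) -> ens11
More-specific entries that do NOT match:
  101.105.92.64/29 (101.105.92.64 - 101.105.92.71) does not contain 101.105.92.74
  101.105.92.80/28 (101.105.92.80 - 101.105.92.95) does not contain 101.105.92.74
  101.41.92.64/27 (101.41.92.64 - 101.41.92.95) does not contain 101.105.92.74
  101.105.92.0/26 (101.105.92.0 - 101.105.92.63) does not contain 101.105.92.74
  101.41.92.0/22 (101.41.92.0 - 101.41.95.255) does not contain 101.105.92.74
  101.105.96.0/19 (101.105.96.0 - 101.105.127.255) does not contain 101.105.92.74
  101.105.192.0/18 (101.105.192.0 - 101.105.255.255) does not contain 101.105.92.74
  101.105.0.0/18 (101.105.0.0 - 101.105.63.255) does not contain 101.105.92.74
Longest matching prefix is /17 -> interface ens11.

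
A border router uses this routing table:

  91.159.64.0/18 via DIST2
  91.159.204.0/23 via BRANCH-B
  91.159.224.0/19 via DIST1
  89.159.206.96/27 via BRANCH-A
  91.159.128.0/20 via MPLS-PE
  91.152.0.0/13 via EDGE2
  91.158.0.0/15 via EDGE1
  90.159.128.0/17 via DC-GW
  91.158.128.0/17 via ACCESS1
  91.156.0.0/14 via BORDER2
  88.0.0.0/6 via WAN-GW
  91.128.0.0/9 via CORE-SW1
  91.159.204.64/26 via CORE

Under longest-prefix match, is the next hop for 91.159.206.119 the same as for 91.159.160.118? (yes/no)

yes

91.159.206.119: longest match 91.158.0.0/15 -> EDGE1
91.159.160.118: longest match 91.158.0.0/15 -> EDGE1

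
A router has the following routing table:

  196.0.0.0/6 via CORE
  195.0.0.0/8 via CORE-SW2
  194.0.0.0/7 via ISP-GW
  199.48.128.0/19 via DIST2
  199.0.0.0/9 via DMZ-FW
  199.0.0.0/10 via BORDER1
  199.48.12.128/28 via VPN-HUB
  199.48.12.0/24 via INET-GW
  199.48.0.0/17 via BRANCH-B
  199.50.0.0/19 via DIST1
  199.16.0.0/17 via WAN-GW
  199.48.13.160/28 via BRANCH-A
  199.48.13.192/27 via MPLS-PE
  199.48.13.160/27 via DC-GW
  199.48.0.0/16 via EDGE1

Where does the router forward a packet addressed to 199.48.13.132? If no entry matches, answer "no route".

BRANCH-B

Routes whose prefix contains 199.48.13.132:
  196.0.0.0/6 (196.0.0.0 - 199.255.255.255) -> CORE
  199.0.0.0/9 (199.0.0.0 - 199.127.255.255) -> DMZ-FW
  199.0.0.0/10 (199.0.0.0 - 199.63.255.255) -> BORDER1
  199.48.0.0/16 (199.48.0.0 - 199.48.255.255) -> EDGE1
  199.48.0.0/17 (199.48.0.0 - 199.48.127.255) -> BRANCH-B
More-specific entries that do NOT match:
  199.48.12.128/28 (199.48.12.128 - 199.48.12.143) does not contain 199.48.13.132
  199.48.13.160/28 (199.48.13.160 - 199.48.13.175) does not contain 199.48.13.132
  199.48.13.192/27 (199.48.13.192 - 199.48.13.223) does not contain 199.48.13.132
  199.48.13.160/27 (199.48.13.160 - 199.48.13.191) does not contain 199.48.13.132
  199.48.12.0/24 (199.48.12.0 - 199.48.12.255) does not contain 199.48.13.132
  199.48.128.0/19 (199.48.128.0 - 199.48.159.255) does not contain 199.48.13.132
  199.50.0.0/19 (199.50.0.0 - 199.50.31.255) does not contain 199.48.13.132
Longest matching prefix is /17 -> next hop BRANCH-B.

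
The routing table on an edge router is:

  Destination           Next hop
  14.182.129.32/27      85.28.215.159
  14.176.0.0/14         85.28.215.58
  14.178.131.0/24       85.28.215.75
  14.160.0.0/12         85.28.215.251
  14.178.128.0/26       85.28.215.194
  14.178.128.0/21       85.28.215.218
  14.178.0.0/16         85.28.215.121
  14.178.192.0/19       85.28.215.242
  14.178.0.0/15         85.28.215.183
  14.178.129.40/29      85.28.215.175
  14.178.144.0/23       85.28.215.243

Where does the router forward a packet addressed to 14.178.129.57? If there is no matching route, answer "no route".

Routes whose prefix contains 14.178.129.57:
  14.176.0.0/14 (14.176.0.0 - 14.179.255.255) -> 85.28.215.58
  14.178.0.0/15 (14.178.0.0 - 14.179.255.255) -> 85.28.215.183
  14.178.0.0/16 (14.178.0.0 - 14.178.255.255) -> 85.28.215.121
  14.178.128.0/21 (14.178.128.0 - 14.178.135.255) -> 85.28.215.218
More-specific entries that do NOT match:
  14.178.129.40/29 (14.178.129.40 - 14.178.129.47) does not contain 14.178.129.57
  14.182.129.32/27 (14.182.129.32 - 14.182.129.63) does not contain 14.178.129.57
  14.178.128.0/26 (14.178.128.0 - 14.178.128.63) does not contain 14.178.129.57
  14.178.131.0/24 (14.178.131.0 - 14.178.131.255) does not contain 14.178.129.57
  14.178.144.0/23 (14.178.144.0 - 14.178.145.255) does not contain 14.178.129.57
Longest matching prefix is /21 -> next hop 85.28.215.218.

85.28.215.218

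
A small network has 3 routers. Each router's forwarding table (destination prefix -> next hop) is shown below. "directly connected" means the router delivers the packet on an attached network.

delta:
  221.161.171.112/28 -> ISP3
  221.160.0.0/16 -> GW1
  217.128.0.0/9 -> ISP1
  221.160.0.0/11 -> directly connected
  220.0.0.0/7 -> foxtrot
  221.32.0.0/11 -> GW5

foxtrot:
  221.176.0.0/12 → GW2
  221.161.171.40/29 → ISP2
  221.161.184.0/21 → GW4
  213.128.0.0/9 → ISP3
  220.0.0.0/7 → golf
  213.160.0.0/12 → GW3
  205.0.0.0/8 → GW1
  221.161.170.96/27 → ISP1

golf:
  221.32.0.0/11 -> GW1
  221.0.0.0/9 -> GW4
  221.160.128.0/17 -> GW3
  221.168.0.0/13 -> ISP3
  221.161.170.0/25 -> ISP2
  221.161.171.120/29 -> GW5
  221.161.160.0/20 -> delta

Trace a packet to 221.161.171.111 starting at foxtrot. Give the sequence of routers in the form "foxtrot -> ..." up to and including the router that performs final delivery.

foxtrot -> golf -> delta

At foxtrot: longest match for 221.161.171.111 is 220.0.0.0/7 -> golf
At golf: longest match for 221.161.171.111 is 221.161.160.0/20 -> delta
At delta: longest match for 221.161.171.111 is 221.160.0.0/11 -> directly connected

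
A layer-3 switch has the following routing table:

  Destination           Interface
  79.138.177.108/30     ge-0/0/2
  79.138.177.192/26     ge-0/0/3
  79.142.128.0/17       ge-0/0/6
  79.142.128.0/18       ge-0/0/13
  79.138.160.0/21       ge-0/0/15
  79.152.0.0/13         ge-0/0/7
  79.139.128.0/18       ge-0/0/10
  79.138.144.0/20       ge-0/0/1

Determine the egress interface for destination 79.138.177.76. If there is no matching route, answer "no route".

no route

No entry's prefix contains 79.138.177.76; there is no default route.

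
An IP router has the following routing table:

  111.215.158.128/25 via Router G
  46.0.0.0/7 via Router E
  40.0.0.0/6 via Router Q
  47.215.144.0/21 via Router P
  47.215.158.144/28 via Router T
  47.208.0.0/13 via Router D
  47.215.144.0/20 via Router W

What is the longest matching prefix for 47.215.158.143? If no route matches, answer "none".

Entries matching 47.215.158.143:
  46.0.0.0/7 (46.0.0.0 - 47.255.255.255)
  47.208.0.0/13 (47.208.0.0 - 47.215.255.255)
  47.215.144.0/20 (47.215.144.0 - 47.215.159.255)
Most specific is 47.215.144.0/20.

47.215.144.0/20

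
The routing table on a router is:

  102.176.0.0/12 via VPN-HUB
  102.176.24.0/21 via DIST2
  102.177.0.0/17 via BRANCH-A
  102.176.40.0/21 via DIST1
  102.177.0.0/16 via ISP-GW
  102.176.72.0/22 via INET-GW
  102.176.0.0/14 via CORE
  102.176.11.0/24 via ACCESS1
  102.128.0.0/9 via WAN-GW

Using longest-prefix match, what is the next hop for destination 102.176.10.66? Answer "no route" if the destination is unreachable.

Routes whose prefix contains 102.176.10.66:
  102.128.0.0/9 (102.128.0.0 - 102.255.255.255) -> WAN-GW
  102.176.0.0/12 (102.176.0.0 - 102.191.255.255) -> VPN-HUB
  102.176.0.0/14 (102.176.0.0 - 102.179.255.255) -> CORE
More-specific entries that do NOT match:
  102.176.11.0/24 (102.176.11.0 - 102.176.11.255) does not contain 102.176.10.66
  102.176.72.0/22 (102.176.72.0 - 102.176.75.255) does not contain 102.176.10.66
  102.176.24.0/21 (102.176.24.0 - 102.176.31.255) does not contain 102.176.10.66
  102.176.40.0/21 (102.176.40.0 - 102.176.47.255) does not contain 102.176.10.66
  102.177.0.0/17 (102.177.0.0 - 102.177.127.255) does not contain 102.176.10.66
  102.177.0.0/16 (102.177.0.0 - 102.177.255.255) does not contain 102.176.10.66
Longest matching prefix is /14 -> next hop CORE.

CORE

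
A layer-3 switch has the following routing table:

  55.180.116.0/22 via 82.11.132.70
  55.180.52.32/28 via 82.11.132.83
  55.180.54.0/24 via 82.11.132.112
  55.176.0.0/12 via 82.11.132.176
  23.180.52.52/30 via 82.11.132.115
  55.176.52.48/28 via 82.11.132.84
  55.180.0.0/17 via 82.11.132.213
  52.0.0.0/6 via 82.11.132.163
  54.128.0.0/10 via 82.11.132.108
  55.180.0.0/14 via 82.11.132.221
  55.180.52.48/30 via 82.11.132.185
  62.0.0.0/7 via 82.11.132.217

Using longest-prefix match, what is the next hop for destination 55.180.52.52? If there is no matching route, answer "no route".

82.11.132.213

Routes whose prefix contains 55.180.52.52:
  52.0.0.0/6 (52.0.0.0 - 55.255.255.255) -> 82.11.132.163
  55.176.0.0/12 (55.176.0.0 - 55.191.255.255) -> 82.11.132.176
  55.180.0.0/14 (55.180.0.0 - 55.183.255.255) -> 82.11.132.221
  55.180.0.0/17 (55.180.0.0 - 55.180.127.255) -> 82.11.132.213
More-specific entries that do NOT match:
  23.180.52.52/30 (23.180.52.52 - 23.180.52.55) does not contain 55.180.52.52
  55.180.52.48/30 (55.180.52.48 - 55.180.52.51) does not contain 55.180.52.52
  55.180.52.32/28 (55.180.52.32 - 55.180.52.47) does not contain 55.180.52.52
  55.176.52.48/28 (55.176.52.48 - 55.176.52.63) does not contain 55.180.52.52
  55.180.54.0/24 (55.180.54.0 - 55.180.54.255) does not contain 55.180.52.52
  55.180.116.0/22 (55.180.116.0 - 55.180.119.255) does not contain 55.180.52.52
Longest matching prefix is /17 -> next hop 82.11.132.213.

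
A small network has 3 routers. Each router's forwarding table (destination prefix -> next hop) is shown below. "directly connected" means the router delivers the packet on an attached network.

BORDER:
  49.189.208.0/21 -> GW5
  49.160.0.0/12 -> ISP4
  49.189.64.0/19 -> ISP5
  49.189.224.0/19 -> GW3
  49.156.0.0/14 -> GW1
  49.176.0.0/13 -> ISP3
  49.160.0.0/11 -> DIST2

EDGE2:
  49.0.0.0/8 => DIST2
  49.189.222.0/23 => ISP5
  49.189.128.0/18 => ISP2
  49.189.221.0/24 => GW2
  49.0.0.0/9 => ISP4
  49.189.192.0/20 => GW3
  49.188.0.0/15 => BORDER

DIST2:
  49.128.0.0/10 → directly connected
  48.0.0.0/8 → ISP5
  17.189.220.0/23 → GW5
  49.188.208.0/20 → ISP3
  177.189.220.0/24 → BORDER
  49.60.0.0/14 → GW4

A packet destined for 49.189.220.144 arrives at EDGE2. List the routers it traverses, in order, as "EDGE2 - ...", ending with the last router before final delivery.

At EDGE2: longest match for 49.189.220.144 is 49.188.0.0/15 -> BORDER
At BORDER: longest match for 49.189.220.144 is 49.160.0.0/11 -> DIST2
At DIST2: longest match for 49.189.220.144 is 49.128.0.0/10 -> directly connected

EDGE2 - BORDER - DIST2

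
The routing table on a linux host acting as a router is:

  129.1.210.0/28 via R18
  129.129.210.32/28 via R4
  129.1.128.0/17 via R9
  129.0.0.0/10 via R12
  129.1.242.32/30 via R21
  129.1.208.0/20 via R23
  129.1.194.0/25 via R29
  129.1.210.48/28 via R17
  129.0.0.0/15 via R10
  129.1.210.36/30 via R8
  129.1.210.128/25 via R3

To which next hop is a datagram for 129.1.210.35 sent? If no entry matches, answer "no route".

Routes whose prefix contains 129.1.210.35:
  129.0.0.0/10 (129.0.0.0 - 129.63.255.255) -> R12
  129.0.0.0/15 (129.0.0.0 - 129.1.255.255) -> R10
  129.1.128.0/17 (129.1.128.0 - 129.1.255.255) -> R9
  129.1.208.0/20 (129.1.208.0 - 129.1.223.255) -> R23
More-specific entries that do NOT match:
  129.1.242.32/30 (129.1.242.32 - 129.1.242.35) does not contain 129.1.210.35
  129.1.210.36/30 (129.1.210.36 - 129.1.210.39) does not contain 129.1.210.35
  129.1.210.0/28 (129.1.210.0 - 129.1.210.15) does not contain 129.1.210.35
  129.129.210.32/28 (129.129.210.32 - 129.129.210.47) does not contain 129.1.210.35
  129.1.210.48/28 (129.1.210.48 - 129.1.210.63) does not contain 129.1.210.35
  129.1.194.0/25 (129.1.194.0 - 129.1.194.127) does not contain 129.1.210.35
  129.1.210.128/25 (129.1.210.128 - 129.1.210.255) does not contain 129.1.210.35
Longest matching prefix is /20 -> next hop R23.

R23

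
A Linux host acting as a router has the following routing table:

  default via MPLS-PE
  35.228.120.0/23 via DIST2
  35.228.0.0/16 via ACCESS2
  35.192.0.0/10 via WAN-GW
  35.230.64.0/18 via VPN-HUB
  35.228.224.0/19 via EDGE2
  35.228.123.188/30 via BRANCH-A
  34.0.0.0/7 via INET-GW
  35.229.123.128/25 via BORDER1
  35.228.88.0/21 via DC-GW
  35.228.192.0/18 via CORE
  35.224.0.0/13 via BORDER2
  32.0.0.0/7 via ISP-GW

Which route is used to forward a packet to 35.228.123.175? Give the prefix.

35.228.0.0/16

Entries matching 35.228.123.175:
  0.0.0.0/0 (default, matches everything)
  34.0.0.0/7 (34.0.0.0 - 35.255.255.255)
  35.192.0.0/10 (35.192.0.0 - 35.255.255.255)
  35.224.0.0/13 (35.224.0.0 - 35.231.255.255)
  35.228.0.0/16 (35.228.0.0 - 35.228.255.255)
Most specific is 35.228.0.0/16.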